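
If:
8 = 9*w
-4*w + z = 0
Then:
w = 8/9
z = 32/9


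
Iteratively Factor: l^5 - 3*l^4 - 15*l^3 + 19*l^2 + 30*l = (l + 3)*(l^4 - 6*l^3 + 3*l^2 + 10*l) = (l - 2)*(l + 3)*(l^3 - 4*l^2 - 5*l) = l*(l - 2)*(l + 3)*(l^2 - 4*l - 5) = l*(l - 2)*(l + 1)*(l + 3)*(l - 5)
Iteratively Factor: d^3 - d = (d - 1)*(d^2 + d) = d*(d - 1)*(d + 1)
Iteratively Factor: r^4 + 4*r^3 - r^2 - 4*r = (r)*(r^3 + 4*r^2 - r - 4) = r*(r - 1)*(r^2 + 5*r + 4) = r*(r - 1)*(r + 4)*(r + 1)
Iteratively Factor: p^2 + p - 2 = (p + 2)*(p - 1)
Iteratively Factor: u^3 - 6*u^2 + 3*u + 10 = (u - 5)*(u^2 - u - 2) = (u - 5)*(u + 1)*(u - 2)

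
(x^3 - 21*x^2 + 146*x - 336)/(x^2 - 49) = (x^2 - 14*x + 48)/(x + 7)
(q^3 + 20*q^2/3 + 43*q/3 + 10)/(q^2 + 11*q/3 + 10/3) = q + 3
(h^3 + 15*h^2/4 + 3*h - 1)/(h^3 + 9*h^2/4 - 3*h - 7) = (4*h - 1)/(4*h - 7)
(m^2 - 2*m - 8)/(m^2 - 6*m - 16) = (m - 4)/(m - 8)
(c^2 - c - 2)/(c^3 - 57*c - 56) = (c - 2)/(c^2 - c - 56)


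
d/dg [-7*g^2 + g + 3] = 1 - 14*g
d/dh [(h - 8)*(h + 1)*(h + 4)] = 3*h^2 - 6*h - 36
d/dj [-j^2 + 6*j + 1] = 6 - 2*j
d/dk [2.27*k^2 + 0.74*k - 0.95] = 4.54*k + 0.74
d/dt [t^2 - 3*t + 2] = 2*t - 3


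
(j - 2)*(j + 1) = j^2 - j - 2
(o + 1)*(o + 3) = o^2 + 4*o + 3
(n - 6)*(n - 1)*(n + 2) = n^3 - 5*n^2 - 8*n + 12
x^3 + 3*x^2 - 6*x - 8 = (x - 2)*(x + 1)*(x + 4)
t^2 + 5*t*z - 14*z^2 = (t - 2*z)*(t + 7*z)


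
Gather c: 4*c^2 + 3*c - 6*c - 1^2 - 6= 4*c^2 - 3*c - 7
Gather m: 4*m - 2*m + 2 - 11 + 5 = 2*m - 4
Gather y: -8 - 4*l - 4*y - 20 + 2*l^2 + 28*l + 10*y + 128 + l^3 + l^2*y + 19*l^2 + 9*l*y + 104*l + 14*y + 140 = l^3 + 21*l^2 + 128*l + y*(l^2 + 9*l + 20) + 240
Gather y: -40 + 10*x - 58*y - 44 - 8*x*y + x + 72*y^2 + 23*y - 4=11*x + 72*y^2 + y*(-8*x - 35) - 88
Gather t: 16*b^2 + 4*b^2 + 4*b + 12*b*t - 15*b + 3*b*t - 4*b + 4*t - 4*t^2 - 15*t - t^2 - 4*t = 20*b^2 - 15*b - 5*t^2 + t*(15*b - 15)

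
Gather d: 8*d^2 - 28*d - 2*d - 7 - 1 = 8*d^2 - 30*d - 8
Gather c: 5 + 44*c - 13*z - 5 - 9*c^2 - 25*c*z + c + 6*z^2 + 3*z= -9*c^2 + c*(45 - 25*z) + 6*z^2 - 10*z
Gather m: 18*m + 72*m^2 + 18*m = 72*m^2 + 36*m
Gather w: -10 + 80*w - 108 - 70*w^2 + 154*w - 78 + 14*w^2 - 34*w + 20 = -56*w^2 + 200*w - 176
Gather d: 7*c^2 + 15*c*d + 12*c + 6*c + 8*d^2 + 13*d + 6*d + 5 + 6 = 7*c^2 + 18*c + 8*d^2 + d*(15*c + 19) + 11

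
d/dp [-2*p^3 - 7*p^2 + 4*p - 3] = -6*p^2 - 14*p + 4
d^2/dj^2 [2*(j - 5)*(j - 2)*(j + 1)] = 12*j - 24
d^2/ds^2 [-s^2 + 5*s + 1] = -2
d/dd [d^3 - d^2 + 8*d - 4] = 3*d^2 - 2*d + 8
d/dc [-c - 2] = -1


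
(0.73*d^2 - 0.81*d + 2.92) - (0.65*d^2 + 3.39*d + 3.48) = 0.08*d^2 - 4.2*d - 0.56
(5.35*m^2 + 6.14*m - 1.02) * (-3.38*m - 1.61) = -18.083*m^3 - 29.3667*m^2 - 6.4378*m + 1.6422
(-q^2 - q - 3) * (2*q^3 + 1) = -2*q^5 - 2*q^4 - 6*q^3 - q^2 - q - 3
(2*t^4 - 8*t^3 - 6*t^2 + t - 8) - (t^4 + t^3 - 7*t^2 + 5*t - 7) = t^4 - 9*t^3 + t^2 - 4*t - 1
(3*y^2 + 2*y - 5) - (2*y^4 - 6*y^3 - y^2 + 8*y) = -2*y^4 + 6*y^3 + 4*y^2 - 6*y - 5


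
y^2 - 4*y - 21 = (y - 7)*(y + 3)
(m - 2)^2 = m^2 - 4*m + 4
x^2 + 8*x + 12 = (x + 2)*(x + 6)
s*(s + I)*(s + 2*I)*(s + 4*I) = s^4 + 7*I*s^3 - 14*s^2 - 8*I*s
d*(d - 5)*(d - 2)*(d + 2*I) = d^4 - 7*d^3 + 2*I*d^3 + 10*d^2 - 14*I*d^2 + 20*I*d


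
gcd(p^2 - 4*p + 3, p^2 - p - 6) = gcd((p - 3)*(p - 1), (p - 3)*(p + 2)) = p - 3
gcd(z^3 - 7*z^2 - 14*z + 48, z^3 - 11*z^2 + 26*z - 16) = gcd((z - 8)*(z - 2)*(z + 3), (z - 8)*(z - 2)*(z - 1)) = z^2 - 10*z + 16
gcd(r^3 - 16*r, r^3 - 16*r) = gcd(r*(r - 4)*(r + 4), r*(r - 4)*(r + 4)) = r^3 - 16*r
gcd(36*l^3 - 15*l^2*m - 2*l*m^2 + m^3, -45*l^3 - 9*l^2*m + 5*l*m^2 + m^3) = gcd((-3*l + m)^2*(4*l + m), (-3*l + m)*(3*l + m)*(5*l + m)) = 3*l - m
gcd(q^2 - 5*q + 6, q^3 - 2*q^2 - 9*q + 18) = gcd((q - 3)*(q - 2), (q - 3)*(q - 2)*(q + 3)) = q^2 - 5*q + 6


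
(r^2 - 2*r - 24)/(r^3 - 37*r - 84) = (r - 6)/(r^2 - 4*r - 21)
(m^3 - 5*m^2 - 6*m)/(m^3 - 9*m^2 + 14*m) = (m^2 - 5*m - 6)/(m^2 - 9*m + 14)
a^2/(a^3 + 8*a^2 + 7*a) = a/(a^2 + 8*a + 7)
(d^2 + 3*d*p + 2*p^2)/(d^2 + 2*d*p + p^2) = (d + 2*p)/(d + p)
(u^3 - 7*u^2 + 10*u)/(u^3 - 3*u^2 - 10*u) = (u - 2)/(u + 2)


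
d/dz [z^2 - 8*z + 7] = 2*z - 8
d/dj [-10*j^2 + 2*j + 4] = 2 - 20*j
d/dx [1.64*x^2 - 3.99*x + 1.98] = 3.28*x - 3.99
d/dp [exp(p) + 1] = exp(p)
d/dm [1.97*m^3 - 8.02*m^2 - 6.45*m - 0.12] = 5.91*m^2 - 16.04*m - 6.45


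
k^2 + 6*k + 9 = (k + 3)^2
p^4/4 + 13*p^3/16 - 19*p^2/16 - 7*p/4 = p*(p/4 + 1)*(p - 7/4)*(p + 1)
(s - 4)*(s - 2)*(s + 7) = s^3 + s^2 - 34*s + 56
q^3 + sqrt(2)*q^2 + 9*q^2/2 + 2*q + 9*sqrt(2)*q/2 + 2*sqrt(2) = (q + 1/2)*(q + 4)*(q + sqrt(2))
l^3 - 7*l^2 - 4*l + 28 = (l - 7)*(l - 2)*(l + 2)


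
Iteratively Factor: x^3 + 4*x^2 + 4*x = (x)*(x^2 + 4*x + 4) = x*(x + 2)*(x + 2)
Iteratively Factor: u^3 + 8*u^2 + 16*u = (u)*(u^2 + 8*u + 16) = u*(u + 4)*(u + 4)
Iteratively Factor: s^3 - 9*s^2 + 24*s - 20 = (s - 2)*(s^2 - 7*s + 10) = (s - 5)*(s - 2)*(s - 2)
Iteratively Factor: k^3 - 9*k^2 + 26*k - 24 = (k - 4)*(k^2 - 5*k + 6) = (k - 4)*(k - 3)*(k - 2)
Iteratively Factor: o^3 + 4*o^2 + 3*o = (o + 1)*(o^2 + 3*o) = o*(o + 1)*(o + 3)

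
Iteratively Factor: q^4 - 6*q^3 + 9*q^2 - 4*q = (q - 4)*(q^3 - 2*q^2 + q) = (q - 4)*(q - 1)*(q^2 - q) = (q - 4)*(q - 1)^2*(q)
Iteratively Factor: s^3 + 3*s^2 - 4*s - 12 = (s - 2)*(s^2 + 5*s + 6) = (s - 2)*(s + 2)*(s + 3)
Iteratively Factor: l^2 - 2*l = (l)*(l - 2)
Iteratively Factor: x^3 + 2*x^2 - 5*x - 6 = (x - 2)*(x^2 + 4*x + 3) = (x - 2)*(x + 1)*(x + 3)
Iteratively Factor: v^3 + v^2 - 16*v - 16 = (v + 1)*(v^2 - 16) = (v - 4)*(v + 1)*(v + 4)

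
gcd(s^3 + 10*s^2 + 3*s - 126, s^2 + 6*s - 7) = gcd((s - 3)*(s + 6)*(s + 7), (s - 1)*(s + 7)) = s + 7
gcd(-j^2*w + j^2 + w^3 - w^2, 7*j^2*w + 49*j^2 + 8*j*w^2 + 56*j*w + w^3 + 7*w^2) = j + w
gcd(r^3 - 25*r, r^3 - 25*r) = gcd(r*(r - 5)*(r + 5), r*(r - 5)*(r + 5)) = r^3 - 25*r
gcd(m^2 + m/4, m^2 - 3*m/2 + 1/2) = 1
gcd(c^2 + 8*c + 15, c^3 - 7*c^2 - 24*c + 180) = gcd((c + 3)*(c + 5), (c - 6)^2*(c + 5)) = c + 5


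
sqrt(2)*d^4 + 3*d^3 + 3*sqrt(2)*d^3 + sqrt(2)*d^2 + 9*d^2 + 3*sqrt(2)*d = d*(d + 3)*(d + sqrt(2))*(sqrt(2)*d + 1)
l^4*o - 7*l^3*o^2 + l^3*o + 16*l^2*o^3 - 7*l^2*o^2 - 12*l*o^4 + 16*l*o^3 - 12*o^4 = (l - 3*o)*(l - 2*o)^2*(l*o + o)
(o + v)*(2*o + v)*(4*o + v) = 8*o^3 + 14*o^2*v + 7*o*v^2 + v^3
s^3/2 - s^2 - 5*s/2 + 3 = (s/2 + 1)*(s - 3)*(s - 1)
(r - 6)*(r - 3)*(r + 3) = r^3 - 6*r^2 - 9*r + 54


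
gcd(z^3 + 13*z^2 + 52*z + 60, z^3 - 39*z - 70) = z^2 + 7*z + 10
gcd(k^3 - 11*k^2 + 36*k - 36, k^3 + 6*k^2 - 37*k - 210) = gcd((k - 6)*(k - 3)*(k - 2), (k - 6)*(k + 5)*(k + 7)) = k - 6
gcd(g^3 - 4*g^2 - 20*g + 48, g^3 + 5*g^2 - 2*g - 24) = g^2 + 2*g - 8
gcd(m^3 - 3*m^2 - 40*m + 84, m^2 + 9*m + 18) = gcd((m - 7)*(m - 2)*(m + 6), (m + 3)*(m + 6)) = m + 6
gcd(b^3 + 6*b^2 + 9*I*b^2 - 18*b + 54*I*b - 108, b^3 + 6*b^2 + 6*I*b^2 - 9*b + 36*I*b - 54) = b^2 + b*(6 + 3*I) + 18*I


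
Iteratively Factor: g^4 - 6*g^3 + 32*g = (g - 4)*(g^3 - 2*g^2 - 8*g) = g*(g - 4)*(g^2 - 2*g - 8) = g*(g - 4)^2*(g + 2)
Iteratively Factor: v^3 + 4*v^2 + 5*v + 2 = (v + 1)*(v^2 + 3*v + 2) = (v + 1)^2*(v + 2)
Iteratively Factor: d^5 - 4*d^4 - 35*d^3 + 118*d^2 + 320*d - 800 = (d + 4)*(d^4 - 8*d^3 - 3*d^2 + 130*d - 200) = (d - 5)*(d + 4)*(d^3 - 3*d^2 - 18*d + 40) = (d - 5)*(d + 4)^2*(d^2 - 7*d + 10) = (d - 5)*(d - 2)*(d + 4)^2*(d - 5)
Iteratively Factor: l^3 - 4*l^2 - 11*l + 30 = (l - 2)*(l^2 - 2*l - 15) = (l - 2)*(l + 3)*(l - 5)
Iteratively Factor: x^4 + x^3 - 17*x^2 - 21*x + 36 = (x - 1)*(x^3 + 2*x^2 - 15*x - 36) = (x - 1)*(x + 3)*(x^2 - x - 12) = (x - 1)*(x + 3)^2*(x - 4)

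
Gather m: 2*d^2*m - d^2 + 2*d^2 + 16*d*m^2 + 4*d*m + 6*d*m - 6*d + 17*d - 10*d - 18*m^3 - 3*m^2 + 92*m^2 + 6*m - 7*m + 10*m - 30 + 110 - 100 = d^2 + d - 18*m^3 + m^2*(16*d + 89) + m*(2*d^2 + 10*d + 9) - 20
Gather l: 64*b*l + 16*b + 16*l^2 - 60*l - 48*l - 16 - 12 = 16*b + 16*l^2 + l*(64*b - 108) - 28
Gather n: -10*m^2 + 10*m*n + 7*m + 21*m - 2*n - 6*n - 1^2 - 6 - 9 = -10*m^2 + 28*m + n*(10*m - 8) - 16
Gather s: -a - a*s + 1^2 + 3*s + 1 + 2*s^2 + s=-a + 2*s^2 + s*(4 - a) + 2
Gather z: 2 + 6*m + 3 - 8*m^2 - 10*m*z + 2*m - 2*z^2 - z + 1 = -8*m^2 + 8*m - 2*z^2 + z*(-10*m - 1) + 6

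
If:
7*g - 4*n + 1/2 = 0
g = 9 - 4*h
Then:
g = 4*n/7 - 1/14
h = 127/56 - n/7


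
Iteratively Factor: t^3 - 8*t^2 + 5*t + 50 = (t - 5)*(t^2 - 3*t - 10) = (t - 5)*(t + 2)*(t - 5)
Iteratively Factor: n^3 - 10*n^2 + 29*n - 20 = (n - 1)*(n^2 - 9*n + 20) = (n - 4)*(n - 1)*(n - 5)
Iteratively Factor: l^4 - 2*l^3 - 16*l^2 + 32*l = (l - 4)*(l^3 + 2*l^2 - 8*l) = l*(l - 4)*(l^2 + 2*l - 8) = l*(l - 4)*(l + 4)*(l - 2)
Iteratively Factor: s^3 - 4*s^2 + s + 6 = (s - 3)*(s^2 - s - 2) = (s - 3)*(s + 1)*(s - 2)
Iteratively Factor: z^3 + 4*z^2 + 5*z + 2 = (z + 1)*(z^2 + 3*z + 2) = (z + 1)*(z + 2)*(z + 1)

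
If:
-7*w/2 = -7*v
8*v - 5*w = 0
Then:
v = 0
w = 0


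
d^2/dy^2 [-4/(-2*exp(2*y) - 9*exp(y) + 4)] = 4*(2*(4*exp(y) + 9)^2*exp(y) - (8*exp(y) + 9)*(2*exp(2*y) + 9*exp(y) - 4))*exp(y)/(2*exp(2*y) + 9*exp(y) - 4)^3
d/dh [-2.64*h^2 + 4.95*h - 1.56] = 4.95 - 5.28*h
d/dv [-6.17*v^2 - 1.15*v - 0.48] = -12.34*v - 1.15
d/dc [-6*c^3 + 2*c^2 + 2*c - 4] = -18*c^2 + 4*c + 2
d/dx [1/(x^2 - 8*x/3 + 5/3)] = 6*(4 - 3*x)/(3*x^2 - 8*x + 5)^2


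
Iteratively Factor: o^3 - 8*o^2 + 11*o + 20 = (o - 5)*(o^2 - 3*o - 4) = (o - 5)*(o - 4)*(o + 1)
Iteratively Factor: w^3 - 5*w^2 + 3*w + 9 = (w - 3)*(w^2 - 2*w - 3) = (w - 3)^2*(w + 1)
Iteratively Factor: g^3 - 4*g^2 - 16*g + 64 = (g - 4)*(g^2 - 16) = (g - 4)*(g + 4)*(g - 4)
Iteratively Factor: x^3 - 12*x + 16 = (x - 2)*(x^2 + 2*x - 8) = (x - 2)*(x + 4)*(x - 2)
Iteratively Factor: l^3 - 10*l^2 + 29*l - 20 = (l - 5)*(l^2 - 5*l + 4) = (l - 5)*(l - 1)*(l - 4)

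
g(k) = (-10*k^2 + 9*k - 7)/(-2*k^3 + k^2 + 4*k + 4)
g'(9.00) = -0.06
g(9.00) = 0.55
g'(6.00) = -0.16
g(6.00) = 0.85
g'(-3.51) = -0.69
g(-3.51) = -1.82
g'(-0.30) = 8.59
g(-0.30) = -3.60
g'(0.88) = -1.08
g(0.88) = -0.98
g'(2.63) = -4.66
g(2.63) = 3.51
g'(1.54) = -8.58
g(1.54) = -3.22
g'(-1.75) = -4.13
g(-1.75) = -4.95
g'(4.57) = -0.34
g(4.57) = 1.18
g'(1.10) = -2.07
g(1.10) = -1.32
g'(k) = (9 - 20*k)/(-2*k^3 + k^2 + 4*k + 4) + (-10*k^2 + 9*k - 7)*(6*k^2 - 2*k - 4)/(-2*k^3 + k^2 + 4*k + 4)^2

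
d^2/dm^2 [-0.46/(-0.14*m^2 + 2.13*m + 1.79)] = (0.018032*m^2 - 0.274344*m - 0.46*(0.28*m - 2.13)*(0.56*m - 4.26) - 0.230552)/(-0.14*m^2 + 2.13*m + 1.79)^3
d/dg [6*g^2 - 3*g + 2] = 12*g - 3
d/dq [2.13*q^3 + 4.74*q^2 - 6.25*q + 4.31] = 6.39*q^2 + 9.48*q - 6.25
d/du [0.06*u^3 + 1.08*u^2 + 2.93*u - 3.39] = 0.18*u^2 + 2.16*u + 2.93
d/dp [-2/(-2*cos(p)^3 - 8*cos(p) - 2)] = (3*cos(p)^2 + 4)*sin(p)/(cos(p)^3 + 4*cos(p) + 1)^2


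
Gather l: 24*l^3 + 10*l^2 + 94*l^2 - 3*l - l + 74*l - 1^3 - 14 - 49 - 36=24*l^3 + 104*l^2 + 70*l - 100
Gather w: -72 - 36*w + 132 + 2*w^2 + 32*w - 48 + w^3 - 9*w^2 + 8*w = w^3 - 7*w^2 + 4*w + 12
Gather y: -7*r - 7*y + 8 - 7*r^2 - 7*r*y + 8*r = -7*r^2 + r + y*(-7*r - 7) + 8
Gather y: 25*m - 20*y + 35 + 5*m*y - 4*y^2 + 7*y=25*m - 4*y^2 + y*(5*m - 13) + 35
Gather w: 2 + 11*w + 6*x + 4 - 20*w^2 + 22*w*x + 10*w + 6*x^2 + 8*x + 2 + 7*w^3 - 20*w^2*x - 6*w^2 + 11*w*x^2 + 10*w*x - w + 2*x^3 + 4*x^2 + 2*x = 7*w^3 + w^2*(-20*x - 26) + w*(11*x^2 + 32*x + 20) + 2*x^3 + 10*x^2 + 16*x + 8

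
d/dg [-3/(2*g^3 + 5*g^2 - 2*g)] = 6*(3*g^2 + 5*g - 1)/(g^2*(2*g^2 + 5*g - 2)^2)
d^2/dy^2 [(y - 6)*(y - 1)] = 2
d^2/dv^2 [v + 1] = 0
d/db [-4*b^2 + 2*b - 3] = 2 - 8*b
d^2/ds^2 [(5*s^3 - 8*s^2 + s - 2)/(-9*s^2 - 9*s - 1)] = 2*(-1089*s^3 + 135*s^2 + 498*s + 161)/(729*s^6 + 2187*s^5 + 2430*s^4 + 1215*s^3 + 270*s^2 + 27*s + 1)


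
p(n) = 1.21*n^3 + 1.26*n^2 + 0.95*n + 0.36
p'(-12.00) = 493.43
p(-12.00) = -1920.48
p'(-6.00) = 116.51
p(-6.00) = -221.34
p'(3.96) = 67.85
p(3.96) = 99.02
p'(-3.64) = 39.87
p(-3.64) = -44.76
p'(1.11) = 8.22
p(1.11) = 4.62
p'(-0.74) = 1.07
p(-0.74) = -0.14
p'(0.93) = 6.43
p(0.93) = 3.31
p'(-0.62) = 0.78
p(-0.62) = -0.03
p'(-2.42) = 16.11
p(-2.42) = -11.71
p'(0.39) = 2.48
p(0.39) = 0.99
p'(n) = 3.63*n^2 + 2.52*n + 0.95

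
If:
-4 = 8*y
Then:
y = -1/2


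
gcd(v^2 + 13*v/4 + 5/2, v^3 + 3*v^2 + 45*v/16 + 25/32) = v + 5/4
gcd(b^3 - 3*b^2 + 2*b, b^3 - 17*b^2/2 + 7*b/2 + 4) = b - 1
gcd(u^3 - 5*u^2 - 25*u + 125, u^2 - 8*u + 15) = u - 5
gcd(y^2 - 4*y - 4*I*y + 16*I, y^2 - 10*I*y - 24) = y - 4*I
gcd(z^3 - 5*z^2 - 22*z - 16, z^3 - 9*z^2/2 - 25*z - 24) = z^2 - 6*z - 16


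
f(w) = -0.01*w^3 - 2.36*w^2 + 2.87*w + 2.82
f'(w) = -0.03*w^2 - 4.72*w + 2.87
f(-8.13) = -171.13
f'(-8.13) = 39.26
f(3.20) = -12.49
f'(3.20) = -12.54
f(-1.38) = -5.61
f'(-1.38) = 9.33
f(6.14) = -70.84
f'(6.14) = -27.24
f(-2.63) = -20.87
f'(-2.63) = 15.08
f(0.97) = 3.37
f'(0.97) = -1.74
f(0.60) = 3.69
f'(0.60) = 0.03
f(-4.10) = -47.93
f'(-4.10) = 21.72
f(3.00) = -10.08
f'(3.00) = -11.56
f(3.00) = -10.08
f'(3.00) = -11.56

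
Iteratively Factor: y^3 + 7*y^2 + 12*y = (y)*(y^2 + 7*y + 12) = y*(y + 4)*(y + 3)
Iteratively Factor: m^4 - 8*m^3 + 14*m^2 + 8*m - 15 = (m + 1)*(m^3 - 9*m^2 + 23*m - 15) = (m - 3)*(m + 1)*(m^2 - 6*m + 5) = (m - 3)*(m - 1)*(m + 1)*(m - 5)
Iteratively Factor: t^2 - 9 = (t + 3)*(t - 3)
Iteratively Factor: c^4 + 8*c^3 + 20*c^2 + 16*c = (c)*(c^3 + 8*c^2 + 20*c + 16) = c*(c + 4)*(c^2 + 4*c + 4) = c*(c + 2)*(c + 4)*(c + 2)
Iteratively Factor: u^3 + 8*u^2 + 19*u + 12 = (u + 4)*(u^2 + 4*u + 3) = (u + 1)*(u + 4)*(u + 3)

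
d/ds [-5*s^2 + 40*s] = 40 - 10*s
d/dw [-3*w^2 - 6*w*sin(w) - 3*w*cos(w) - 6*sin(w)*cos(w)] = 3*w*sin(w) - 6*w*cos(w) - 6*w - 6*sin(w) - 3*cos(w) - 6*cos(2*w)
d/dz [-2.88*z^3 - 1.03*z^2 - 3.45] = z*(-8.64*z - 2.06)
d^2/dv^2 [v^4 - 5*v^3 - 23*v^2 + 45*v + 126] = 12*v^2 - 30*v - 46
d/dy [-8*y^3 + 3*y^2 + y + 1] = -24*y^2 + 6*y + 1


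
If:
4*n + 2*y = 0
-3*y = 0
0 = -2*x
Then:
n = 0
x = 0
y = 0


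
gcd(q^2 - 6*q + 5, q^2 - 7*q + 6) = q - 1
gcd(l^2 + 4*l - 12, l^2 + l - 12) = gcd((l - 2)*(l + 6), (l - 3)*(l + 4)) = 1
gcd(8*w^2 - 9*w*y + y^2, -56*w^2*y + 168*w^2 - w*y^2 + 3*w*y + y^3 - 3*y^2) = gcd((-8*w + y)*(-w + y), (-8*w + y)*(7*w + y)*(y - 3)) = -8*w + y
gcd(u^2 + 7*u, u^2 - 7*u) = u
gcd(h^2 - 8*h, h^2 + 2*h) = h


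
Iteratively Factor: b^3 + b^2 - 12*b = (b - 3)*(b^2 + 4*b) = b*(b - 3)*(b + 4)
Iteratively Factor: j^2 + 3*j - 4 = (j - 1)*(j + 4)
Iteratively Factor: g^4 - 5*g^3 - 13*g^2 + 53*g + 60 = (g + 3)*(g^3 - 8*g^2 + 11*g + 20) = (g - 5)*(g + 3)*(g^2 - 3*g - 4) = (g - 5)*(g - 4)*(g + 3)*(g + 1)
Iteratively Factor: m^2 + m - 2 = (m + 2)*(m - 1)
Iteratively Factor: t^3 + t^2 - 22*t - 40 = (t + 2)*(t^2 - t - 20) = (t - 5)*(t + 2)*(t + 4)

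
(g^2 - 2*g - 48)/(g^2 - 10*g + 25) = (g^2 - 2*g - 48)/(g^2 - 10*g + 25)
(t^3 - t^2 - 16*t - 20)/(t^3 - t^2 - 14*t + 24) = (t^3 - t^2 - 16*t - 20)/(t^3 - t^2 - 14*t + 24)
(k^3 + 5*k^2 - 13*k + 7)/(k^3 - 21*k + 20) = (k^2 + 6*k - 7)/(k^2 + k - 20)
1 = 1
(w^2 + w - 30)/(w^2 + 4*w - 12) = (w - 5)/(w - 2)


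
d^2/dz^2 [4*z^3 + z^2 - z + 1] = 24*z + 2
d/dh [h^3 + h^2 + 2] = h*(3*h + 2)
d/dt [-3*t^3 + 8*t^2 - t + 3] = -9*t^2 + 16*t - 1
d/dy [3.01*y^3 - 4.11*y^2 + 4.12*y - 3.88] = 9.03*y^2 - 8.22*y + 4.12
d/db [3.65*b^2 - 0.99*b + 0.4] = 7.3*b - 0.99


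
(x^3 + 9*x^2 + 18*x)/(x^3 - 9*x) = (x + 6)/(x - 3)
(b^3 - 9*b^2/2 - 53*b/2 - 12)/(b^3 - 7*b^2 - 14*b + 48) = (b + 1/2)/(b - 2)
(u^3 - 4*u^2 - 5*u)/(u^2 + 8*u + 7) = u*(u - 5)/(u + 7)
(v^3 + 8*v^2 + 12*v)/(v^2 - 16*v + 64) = v*(v^2 + 8*v + 12)/(v^2 - 16*v + 64)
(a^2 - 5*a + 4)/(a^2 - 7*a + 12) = (a - 1)/(a - 3)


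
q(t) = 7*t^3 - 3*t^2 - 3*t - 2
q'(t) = 21*t^2 - 6*t - 3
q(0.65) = -3.30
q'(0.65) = 1.97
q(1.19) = 1.98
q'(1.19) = 19.60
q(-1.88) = -53.48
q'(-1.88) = 82.50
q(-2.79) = -169.01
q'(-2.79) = 177.21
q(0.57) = -3.39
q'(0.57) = 0.40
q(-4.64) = -751.95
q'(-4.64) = 476.96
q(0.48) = -3.36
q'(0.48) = -1.04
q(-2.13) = -76.87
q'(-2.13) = 105.05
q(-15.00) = -24257.00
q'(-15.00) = 4812.00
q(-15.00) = -24257.00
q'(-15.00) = 4812.00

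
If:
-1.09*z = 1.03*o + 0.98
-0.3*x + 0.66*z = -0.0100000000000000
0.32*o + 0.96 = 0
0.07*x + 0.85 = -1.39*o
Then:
No Solution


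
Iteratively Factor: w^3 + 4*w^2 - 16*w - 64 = (w + 4)*(w^2 - 16) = (w + 4)^2*(w - 4)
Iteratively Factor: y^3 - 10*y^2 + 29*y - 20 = (y - 5)*(y^2 - 5*y + 4) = (y - 5)*(y - 1)*(y - 4)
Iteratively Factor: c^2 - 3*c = (c)*(c - 3)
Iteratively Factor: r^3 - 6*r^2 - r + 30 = (r - 3)*(r^2 - 3*r - 10) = (r - 5)*(r - 3)*(r + 2)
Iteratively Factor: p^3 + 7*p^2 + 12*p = (p + 3)*(p^2 + 4*p) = p*(p + 3)*(p + 4)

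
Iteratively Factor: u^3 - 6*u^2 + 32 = (u - 4)*(u^2 - 2*u - 8) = (u - 4)^2*(u + 2)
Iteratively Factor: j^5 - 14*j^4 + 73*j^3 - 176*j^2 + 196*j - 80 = (j - 2)*(j^4 - 12*j^3 + 49*j^2 - 78*j + 40) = (j - 2)^2*(j^3 - 10*j^2 + 29*j - 20) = (j - 2)^2*(j - 1)*(j^2 - 9*j + 20) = (j - 4)*(j - 2)^2*(j - 1)*(j - 5)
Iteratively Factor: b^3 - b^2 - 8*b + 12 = (b - 2)*(b^2 + b - 6) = (b - 2)*(b + 3)*(b - 2)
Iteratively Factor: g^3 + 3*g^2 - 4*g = (g + 4)*(g^2 - g) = (g - 1)*(g + 4)*(g)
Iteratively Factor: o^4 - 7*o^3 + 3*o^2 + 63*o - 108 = (o - 4)*(o^3 - 3*o^2 - 9*o + 27) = (o - 4)*(o - 3)*(o^2 - 9) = (o - 4)*(o - 3)^2*(o + 3)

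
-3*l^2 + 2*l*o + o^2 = (-l + o)*(3*l + o)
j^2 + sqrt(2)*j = j*(j + sqrt(2))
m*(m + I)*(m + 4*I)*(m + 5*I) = m^4 + 10*I*m^3 - 29*m^2 - 20*I*m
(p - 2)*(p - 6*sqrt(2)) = p^2 - 6*sqrt(2)*p - 2*p + 12*sqrt(2)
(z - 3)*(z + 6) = z^2 + 3*z - 18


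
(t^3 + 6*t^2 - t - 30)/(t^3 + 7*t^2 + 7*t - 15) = (t - 2)/(t - 1)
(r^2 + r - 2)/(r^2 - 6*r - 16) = (r - 1)/(r - 8)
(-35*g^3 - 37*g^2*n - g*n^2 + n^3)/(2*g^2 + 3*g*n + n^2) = (-35*g^2 - 2*g*n + n^2)/(2*g + n)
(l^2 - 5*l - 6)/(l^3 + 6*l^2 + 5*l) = (l - 6)/(l*(l + 5))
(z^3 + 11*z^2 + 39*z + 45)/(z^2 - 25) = (z^2 + 6*z + 9)/(z - 5)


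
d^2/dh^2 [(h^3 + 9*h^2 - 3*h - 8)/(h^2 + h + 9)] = 40*(-h^3 - 12*h^2 + 15*h + 41)/(h^6 + 3*h^5 + 30*h^4 + 55*h^3 + 270*h^2 + 243*h + 729)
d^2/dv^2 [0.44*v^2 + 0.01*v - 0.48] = 0.880000000000000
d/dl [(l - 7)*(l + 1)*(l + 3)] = 3*l^2 - 6*l - 25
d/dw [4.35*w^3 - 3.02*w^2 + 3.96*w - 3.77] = 13.05*w^2 - 6.04*w + 3.96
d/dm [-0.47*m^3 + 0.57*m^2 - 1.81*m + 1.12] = -1.41*m^2 + 1.14*m - 1.81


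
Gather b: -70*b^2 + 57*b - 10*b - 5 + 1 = -70*b^2 + 47*b - 4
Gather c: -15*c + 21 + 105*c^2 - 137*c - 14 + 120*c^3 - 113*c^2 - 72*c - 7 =120*c^3 - 8*c^2 - 224*c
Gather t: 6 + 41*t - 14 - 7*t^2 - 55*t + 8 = -7*t^2 - 14*t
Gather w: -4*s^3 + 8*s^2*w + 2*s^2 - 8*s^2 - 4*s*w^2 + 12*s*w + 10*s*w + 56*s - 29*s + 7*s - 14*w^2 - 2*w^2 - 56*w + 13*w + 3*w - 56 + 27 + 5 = -4*s^3 - 6*s^2 + 34*s + w^2*(-4*s - 16) + w*(8*s^2 + 22*s - 40) - 24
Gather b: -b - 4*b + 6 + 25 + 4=35 - 5*b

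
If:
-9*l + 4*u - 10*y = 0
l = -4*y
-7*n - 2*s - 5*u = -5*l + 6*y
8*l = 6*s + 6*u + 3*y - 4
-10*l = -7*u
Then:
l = 0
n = -4/21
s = 2/3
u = 0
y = 0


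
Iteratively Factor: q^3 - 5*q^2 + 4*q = (q - 1)*(q^2 - 4*q) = q*(q - 1)*(q - 4)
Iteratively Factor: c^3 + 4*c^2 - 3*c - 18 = (c - 2)*(c^2 + 6*c + 9) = (c - 2)*(c + 3)*(c + 3)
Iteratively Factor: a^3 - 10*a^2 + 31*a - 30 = (a - 5)*(a^2 - 5*a + 6) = (a - 5)*(a - 3)*(a - 2)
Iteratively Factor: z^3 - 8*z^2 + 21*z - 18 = (z - 3)*(z^2 - 5*z + 6) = (z - 3)*(z - 2)*(z - 3)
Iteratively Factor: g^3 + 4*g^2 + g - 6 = (g + 2)*(g^2 + 2*g - 3) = (g - 1)*(g + 2)*(g + 3)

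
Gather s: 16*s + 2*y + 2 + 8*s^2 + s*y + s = 8*s^2 + s*(y + 17) + 2*y + 2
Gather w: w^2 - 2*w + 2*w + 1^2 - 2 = w^2 - 1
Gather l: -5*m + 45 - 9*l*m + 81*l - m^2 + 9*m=l*(81 - 9*m) - m^2 + 4*m + 45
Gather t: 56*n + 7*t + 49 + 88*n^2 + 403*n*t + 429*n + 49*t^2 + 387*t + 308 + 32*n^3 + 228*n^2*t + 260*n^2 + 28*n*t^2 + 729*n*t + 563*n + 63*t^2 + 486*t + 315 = 32*n^3 + 348*n^2 + 1048*n + t^2*(28*n + 112) + t*(228*n^2 + 1132*n + 880) + 672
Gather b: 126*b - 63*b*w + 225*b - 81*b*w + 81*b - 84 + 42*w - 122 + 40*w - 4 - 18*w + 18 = b*(432 - 144*w) + 64*w - 192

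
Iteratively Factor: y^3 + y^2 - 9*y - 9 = (y + 1)*(y^2 - 9) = (y + 1)*(y + 3)*(y - 3)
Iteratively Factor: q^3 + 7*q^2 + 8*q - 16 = (q + 4)*(q^2 + 3*q - 4) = (q - 1)*(q + 4)*(q + 4)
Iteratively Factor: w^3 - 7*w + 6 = (w + 3)*(w^2 - 3*w + 2) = (w - 1)*(w + 3)*(w - 2)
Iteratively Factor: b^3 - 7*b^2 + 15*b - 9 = (b - 3)*(b^2 - 4*b + 3) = (b - 3)*(b - 1)*(b - 3)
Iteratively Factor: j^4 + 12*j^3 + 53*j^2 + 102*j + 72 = (j + 3)*(j^3 + 9*j^2 + 26*j + 24) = (j + 3)*(j + 4)*(j^2 + 5*j + 6) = (j + 3)^2*(j + 4)*(j + 2)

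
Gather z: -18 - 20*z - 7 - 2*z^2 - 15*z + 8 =-2*z^2 - 35*z - 17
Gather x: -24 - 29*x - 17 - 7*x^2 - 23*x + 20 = -7*x^2 - 52*x - 21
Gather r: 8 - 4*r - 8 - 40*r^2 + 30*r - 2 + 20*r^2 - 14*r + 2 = -20*r^2 + 12*r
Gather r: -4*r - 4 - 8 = -4*r - 12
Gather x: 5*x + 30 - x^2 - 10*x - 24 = -x^2 - 5*x + 6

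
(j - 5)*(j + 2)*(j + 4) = j^3 + j^2 - 22*j - 40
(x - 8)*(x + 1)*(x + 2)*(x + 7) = x^4 + 2*x^3 - 57*x^2 - 170*x - 112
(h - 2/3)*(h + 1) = h^2 + h/3 - 2/3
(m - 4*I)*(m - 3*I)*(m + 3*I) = m^3 - 4*I*m^2 + 9*m - 36*I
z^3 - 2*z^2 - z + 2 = (z - 2)*(z - 1)*(z + 1)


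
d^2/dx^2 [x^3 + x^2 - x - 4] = 6*x + 2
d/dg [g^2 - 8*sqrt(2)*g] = 2*g - 8*sqrt(2)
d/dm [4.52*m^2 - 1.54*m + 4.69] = 9.04*m - 1.54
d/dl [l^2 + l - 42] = 2*l + 1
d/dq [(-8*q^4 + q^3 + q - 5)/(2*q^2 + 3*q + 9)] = (-32*q^5 - 70*q^4 - 282*q^3 + 25*q^2 + 20*q + 24)/(4*q^4 + 12*q^3 + 45*q^2 + 54*q + 81)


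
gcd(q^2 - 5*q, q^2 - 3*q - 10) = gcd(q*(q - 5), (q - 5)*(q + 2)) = q - 5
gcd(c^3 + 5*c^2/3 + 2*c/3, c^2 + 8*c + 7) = c + 1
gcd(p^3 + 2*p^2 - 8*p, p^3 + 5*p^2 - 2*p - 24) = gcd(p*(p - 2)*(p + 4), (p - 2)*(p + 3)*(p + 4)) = p^2 + 2*p - 8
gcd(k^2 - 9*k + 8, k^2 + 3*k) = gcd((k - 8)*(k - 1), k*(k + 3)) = 1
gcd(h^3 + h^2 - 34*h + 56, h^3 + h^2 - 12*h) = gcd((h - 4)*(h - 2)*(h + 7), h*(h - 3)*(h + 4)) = 1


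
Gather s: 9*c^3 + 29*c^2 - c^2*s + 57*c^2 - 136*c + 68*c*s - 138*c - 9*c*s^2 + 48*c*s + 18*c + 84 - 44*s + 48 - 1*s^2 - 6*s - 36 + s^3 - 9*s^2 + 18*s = 9*c^3 + 86*c^2 - 256*c + s^3 + s^2*(-9*c - 10) + s*(-c^2 + 116*c - 32) + 96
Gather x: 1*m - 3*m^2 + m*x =-3*m^2 + m*x + m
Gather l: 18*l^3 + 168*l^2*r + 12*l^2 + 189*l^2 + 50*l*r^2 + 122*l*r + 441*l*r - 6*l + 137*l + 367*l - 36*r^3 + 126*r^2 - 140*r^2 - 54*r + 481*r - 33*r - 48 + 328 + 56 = 18*l^3 + l^2*(168*r + 201) + l*(50*r^2 + 563*r + 498) - 36*r^3 - 14*r^2 + 394*r + 336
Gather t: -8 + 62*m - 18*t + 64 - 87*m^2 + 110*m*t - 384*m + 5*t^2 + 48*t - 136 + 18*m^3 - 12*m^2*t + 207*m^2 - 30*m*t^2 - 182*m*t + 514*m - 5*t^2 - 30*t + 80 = 18*m^3 + 120*m^2 - 30*m*t^2 + 192*m + t*(-12*m^2 - 72*m)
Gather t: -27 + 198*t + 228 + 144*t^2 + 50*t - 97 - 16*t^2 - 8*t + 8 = 128*t^2 + 240*t + 112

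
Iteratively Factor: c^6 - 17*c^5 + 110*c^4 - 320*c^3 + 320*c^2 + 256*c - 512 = (c - 2)*(c^5 - 15*c^4 + 80*c^3 - 160*c^2 + 256) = (c - 4)*(c - 2)*(c^4 - 11*c^3 + 36*c^2 - 16*c - 64) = (c - 4)^2*(c - 2)*(c^3 - 7*c^2 + 8*c + 16) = (c - 4)^3*(c - 2)*(c^2 - 3*c - 4) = (c - 4)^3*(c - 2)*(c + 1)*(c - 4)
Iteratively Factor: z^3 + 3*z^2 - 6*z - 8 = (z + 1)*(z^2 + 2*z - 8) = (z + 1)*(z + 4)*(z - 2)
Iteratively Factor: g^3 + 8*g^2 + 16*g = (g + 4)*(g^2 + 4*g) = g*(g + 4)*(g + 4)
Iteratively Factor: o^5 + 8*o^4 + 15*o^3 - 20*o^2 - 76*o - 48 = (o + 1)*(o^4 + 7*o^3 + 8*o^2 - 28*o - 48) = (o + 1)*(o + 2)*(o^3 + 5*o^2 - 2*o - 24) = (o + 1)*(o + 2)*(o + 3)*(o^2 + 2*o - 8) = (o - 2)*(o + 1)*(o + 2)*(o + 3)*(o + 4)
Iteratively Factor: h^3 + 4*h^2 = (h)*(h^2 + 4*h) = h*(h + 4)*(h)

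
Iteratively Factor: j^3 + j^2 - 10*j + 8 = (j + 4)*(j^2 - 3*j + 2) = (j - 2)*(j + 4)*(j - 1)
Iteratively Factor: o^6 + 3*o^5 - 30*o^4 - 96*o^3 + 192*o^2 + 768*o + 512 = (o - 4)*(o^5 + 7*o^4 - 2*o^3 - 104*o^2 - 224*o - 128) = (o - 4)*(o + 1)*(o^4 + 6*o^3 - 8*o^2 - 96*o - 128) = (o - 4)^2*(o + 1)*(o^3 + 10*o^2 + 32*o + 32) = (o - 4)^2*(o + 1)*(o + 2)*(o^2 + 8*o + 16) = (o - 4)^2*(o + 1)*(o + 2)*(o + 4)*(o + 4)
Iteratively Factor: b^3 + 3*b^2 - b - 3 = (b + 3)*(b^2 - 1) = (b + 1)*(b + 3)*(b - 1)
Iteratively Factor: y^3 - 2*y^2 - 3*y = (y)*(y^2 - 2*y - 3) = y*(y - 3)*(y + 1)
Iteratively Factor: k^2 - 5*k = (k)*(k - 5)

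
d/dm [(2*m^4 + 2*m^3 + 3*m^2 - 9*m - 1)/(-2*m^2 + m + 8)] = (-8*m^5 + 2*m^4 + 68*m^3 + 33*m^2 + 44*m - 71)/(4*m^4 - 4*m^3 - 31*m^2 + 16*m + 64)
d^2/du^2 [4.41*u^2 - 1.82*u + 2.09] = 8.82000000000000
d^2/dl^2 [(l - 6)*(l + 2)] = 2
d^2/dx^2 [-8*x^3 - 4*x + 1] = -48*x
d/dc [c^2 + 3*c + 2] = 2*c + 3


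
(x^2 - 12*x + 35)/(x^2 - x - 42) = (x - 5)/(x + 6)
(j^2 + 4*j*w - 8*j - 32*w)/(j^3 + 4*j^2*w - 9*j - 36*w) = (j - 8)/(j^2 - 9)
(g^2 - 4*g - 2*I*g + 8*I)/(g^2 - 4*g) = (g - 2*I)/g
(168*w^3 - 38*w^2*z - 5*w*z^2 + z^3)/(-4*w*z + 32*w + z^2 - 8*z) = (-42*w^2 - w*z + z^2)/(z - 8)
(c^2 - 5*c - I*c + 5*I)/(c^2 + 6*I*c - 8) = (c^2 - 5*c - I*c + 5*I)/(c^2 + 6*I*c - 8)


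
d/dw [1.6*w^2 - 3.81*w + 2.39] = 3.2*w - 3.81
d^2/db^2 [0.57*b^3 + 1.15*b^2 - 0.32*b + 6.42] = 3.42*b + 2.3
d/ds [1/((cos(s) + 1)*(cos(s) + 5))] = 2*(cos(s) + 3)*sin(s)/((cos(s) + 1)^2*(cos(s) + 5)^2)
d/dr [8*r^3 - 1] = 24*r^2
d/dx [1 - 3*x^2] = -6*x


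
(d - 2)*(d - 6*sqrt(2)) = d^2 - 6*sqrt(2)*d - 2*d + 12*sqrt(2)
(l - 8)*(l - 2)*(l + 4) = l^3 - 6*l^2 - 24*l + 64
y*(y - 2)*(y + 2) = y^3 - 4*y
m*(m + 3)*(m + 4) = m^3 + 7*m^2 + 12*m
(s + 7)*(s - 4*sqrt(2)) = s^2 - 4*sqrt(2)*s + 7*s - 28*sqrt(2)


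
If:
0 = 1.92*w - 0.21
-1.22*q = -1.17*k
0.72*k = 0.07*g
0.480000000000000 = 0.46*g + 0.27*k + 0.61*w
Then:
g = 0.85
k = 0.08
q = 0.08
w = 0.11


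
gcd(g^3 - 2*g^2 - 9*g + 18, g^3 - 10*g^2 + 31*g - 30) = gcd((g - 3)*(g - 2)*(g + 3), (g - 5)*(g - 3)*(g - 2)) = g^2 - 5*g + 6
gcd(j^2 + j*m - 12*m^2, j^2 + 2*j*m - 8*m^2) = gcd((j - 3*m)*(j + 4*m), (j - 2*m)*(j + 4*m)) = j + 4*m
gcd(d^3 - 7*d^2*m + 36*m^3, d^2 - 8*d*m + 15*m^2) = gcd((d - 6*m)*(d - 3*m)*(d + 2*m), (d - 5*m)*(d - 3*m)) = d - 3*m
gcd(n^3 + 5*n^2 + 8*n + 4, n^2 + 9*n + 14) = n + 2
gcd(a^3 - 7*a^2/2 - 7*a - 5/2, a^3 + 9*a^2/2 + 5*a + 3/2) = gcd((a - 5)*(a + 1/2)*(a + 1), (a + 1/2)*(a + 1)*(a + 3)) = a^2 + 3*a/2 + 1/2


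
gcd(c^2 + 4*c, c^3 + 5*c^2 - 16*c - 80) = c + 4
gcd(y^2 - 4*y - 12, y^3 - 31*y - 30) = y - 6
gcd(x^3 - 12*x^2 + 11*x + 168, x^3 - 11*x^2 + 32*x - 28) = x - 7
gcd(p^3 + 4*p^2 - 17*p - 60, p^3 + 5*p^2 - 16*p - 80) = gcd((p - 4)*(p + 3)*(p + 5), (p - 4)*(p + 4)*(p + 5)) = p^2 + p - 20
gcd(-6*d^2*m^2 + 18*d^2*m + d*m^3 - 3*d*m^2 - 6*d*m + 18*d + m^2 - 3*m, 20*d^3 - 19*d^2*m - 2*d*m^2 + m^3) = 1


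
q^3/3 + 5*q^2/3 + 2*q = q*(q/3 + 1)*(q + 2)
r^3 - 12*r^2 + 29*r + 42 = (r - 7)*(r - 6)*(r + 1)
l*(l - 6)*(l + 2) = l^3 - 4*l^2 - 12*l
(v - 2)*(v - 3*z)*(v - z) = v^3 - 4*v^2*z - 2*v^2 + 3*v*z^2 + 8*v*z - 6*z^2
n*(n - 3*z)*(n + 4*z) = n^3 + n^2*z - 12*n*z^2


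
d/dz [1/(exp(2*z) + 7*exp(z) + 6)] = (-2*exp(z) - 7)*exp(z)/(exp(2*z) + 7*exp(z) + 6)^2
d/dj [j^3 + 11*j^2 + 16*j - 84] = 3*j^2 + 22*j + 16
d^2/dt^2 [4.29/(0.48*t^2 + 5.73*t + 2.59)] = (-1.976832*t^2 - 23.598432*t + 4.29*(0.96*t + 5.73)*(1.92*t + 11.46) - 10.666656)/(0.48*t^2 + 5.73*t + 2.59)^3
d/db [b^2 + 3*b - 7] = 2*b + 3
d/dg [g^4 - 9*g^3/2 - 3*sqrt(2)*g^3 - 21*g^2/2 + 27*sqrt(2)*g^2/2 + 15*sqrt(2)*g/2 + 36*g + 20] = 4*g^3 - 27*g^2/2 - 9*sqrt(2)*g^2 - 21*g + 27*sqrt(2)*g + 15*sqrt(2)/2 + 36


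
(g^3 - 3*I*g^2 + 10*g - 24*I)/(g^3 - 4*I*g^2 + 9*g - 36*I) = (g - 2*I)/(g - 3*I)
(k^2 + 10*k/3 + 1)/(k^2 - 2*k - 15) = (k + 1/3)/(k - 5)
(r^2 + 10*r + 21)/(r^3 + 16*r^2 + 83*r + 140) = (r + 3)/(r^2 + 9*r + 20)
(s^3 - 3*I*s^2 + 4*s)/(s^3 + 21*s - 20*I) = s*(s + I)/(s^2 + 4*I*s + 5)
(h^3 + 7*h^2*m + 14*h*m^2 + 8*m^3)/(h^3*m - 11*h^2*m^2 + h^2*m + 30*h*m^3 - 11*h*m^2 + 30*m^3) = (h^3 + 7*h^2*m + 14*h*m^2 + 8*m^3)/(m*(h^3 - 11*h^2*m + h^2 + 30*h*m^2 - 11*h*m + 30*m^2))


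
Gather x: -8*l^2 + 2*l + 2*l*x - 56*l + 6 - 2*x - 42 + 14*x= -8*l^2 - 54*l + x*(2*l + 12) - 36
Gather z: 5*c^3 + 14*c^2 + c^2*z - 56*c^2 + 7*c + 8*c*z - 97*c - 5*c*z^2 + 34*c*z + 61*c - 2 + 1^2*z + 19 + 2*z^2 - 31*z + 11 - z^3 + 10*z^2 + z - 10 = 5*c^3 - 42*c^2 - 29*c - z^3 + z^2*(12 - 5*c) + z*(c^2 + 42*c - 29) + 18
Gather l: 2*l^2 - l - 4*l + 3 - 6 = 2*l^2 - 5*l - 3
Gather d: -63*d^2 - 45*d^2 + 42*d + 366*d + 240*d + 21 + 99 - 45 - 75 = -108*d^2 + 648*d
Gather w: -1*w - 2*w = -3*w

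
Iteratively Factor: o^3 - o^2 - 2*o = (o - 2)*(o^2 + o) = (o - 2)*(o + 1)*(o)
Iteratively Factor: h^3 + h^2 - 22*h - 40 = (h - 5)*(h^2 + 6*h + 8) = (h - 5)*(h + 2)*(h + 4)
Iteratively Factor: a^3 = (a)*(a^2) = a^2*(a)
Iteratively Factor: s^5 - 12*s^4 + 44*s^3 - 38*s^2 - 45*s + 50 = (s - 5)*(s^4 - 7*s^3 + 9*s^2 + 7*s - 10) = (s - 5)^2*(s^3 - 2*s^2 - s + 2) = (s - 5)^2*(s - 1)*(s^2 - s - 2) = (s - 5)^2*(s - 1)*(s + 1)*(s - 2)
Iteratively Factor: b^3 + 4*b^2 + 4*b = (b + 2)*(b^2 + 2*b) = (b + 2)^2*(b)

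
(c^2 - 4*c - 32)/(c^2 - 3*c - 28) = (c - 8)/(c - 7)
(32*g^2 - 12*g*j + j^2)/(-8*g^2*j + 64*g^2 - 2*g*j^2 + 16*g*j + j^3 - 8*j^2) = (-8*g + j)/(2*g*j - 16*g + j^2 - 8*j)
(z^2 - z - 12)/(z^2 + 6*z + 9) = (z - 4)/(z + 3)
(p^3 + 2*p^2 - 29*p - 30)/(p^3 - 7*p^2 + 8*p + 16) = (p^2 + p - 30)/(p^2 - 8*p + 16)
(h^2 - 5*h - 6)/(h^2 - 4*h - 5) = (h - 6)/(h - 5)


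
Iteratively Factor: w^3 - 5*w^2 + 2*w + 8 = (w - 2)*(w^2 - 3*w - 4) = (w - 2)*(w + 1)*(w - 4)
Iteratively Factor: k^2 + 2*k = (k)*(k + 2)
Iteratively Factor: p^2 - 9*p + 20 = (p - 5)*(p - 4)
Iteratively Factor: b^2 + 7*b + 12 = (b + 4)*(b + 3)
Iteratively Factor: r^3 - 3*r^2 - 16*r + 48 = (r - 3)*(r^2 - 16) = (r - 3)*(r + 4)*(r - 4)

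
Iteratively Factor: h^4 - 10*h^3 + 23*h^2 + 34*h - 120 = (h - 5)*(h^3 - 5*h^2 - 2*h + 24) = (h - 5)*(h - 3)*(h^2 - 2*h - 8) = (h - 5)*(h - 4)*(h - 3)*(h + 2)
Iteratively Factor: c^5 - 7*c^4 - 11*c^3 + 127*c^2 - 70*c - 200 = (c - 5)*(c^4 - 2*c^3 - 21*c^2 + 22*c + 40) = (c - 5)^2*(c^3 + 3*c^2 - 6*c - 8) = (c - 5)^2*(c + 4)*(c^2 - c - 2) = (c - 5)^2*(c + 1)*(c + 4)*(c - 2)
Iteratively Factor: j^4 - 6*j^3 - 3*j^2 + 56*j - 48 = (j - 4)*(j^3 - 2*j^2 - 11*j + 12) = (j - 4)*(j + 3)*(j^2 - 5*j + 4) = (j - 4)*(j - 1)*(j + 3)*(j - 4)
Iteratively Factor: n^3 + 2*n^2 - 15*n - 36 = (n - 4)*(n^2 + 6*n + 9) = (n - 4)*(n + 3)*(n + 3)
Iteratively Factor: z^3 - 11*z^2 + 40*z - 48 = (z - 3)*(z^2 - 8*z + 16) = (z - 4)*(z - 3)*(z - 4)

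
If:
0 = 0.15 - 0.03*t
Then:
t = 5.00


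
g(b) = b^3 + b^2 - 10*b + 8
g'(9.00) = 251.00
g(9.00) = 728.00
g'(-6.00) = 86.00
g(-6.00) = -112.00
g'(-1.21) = -8.03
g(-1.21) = 19.79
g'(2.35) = 11.27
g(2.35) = 3.00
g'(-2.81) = 8.07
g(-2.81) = 21.81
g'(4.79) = 68.41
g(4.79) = 92.95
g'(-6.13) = 90.47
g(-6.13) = -123.47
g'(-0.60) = -10.12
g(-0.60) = 14.14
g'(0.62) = -7.61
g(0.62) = 2.42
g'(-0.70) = -9.93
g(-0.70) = 15.15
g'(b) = 3*b^2 + 2*b - 10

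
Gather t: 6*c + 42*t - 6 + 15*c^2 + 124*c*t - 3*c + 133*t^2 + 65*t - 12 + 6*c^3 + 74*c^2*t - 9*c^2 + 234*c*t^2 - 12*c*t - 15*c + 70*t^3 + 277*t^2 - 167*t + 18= 6*c^3 + 6*c^2 - 12*c + 70*t^3 + t^2*(234*c + 410) + t*(74*c^2 + 112*c - 60)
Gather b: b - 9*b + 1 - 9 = -8*b - 8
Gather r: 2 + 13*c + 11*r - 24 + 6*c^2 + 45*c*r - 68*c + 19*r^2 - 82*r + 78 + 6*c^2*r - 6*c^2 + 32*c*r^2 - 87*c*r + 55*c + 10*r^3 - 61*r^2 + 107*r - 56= 10*r^3 + r^2*(32*c - 42) + r*(6*c^2 - 42*c + 36)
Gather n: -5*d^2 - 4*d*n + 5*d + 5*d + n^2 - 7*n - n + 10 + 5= -5*d^2 + 10*d + n^2 + n*(-4*d - 8) + 15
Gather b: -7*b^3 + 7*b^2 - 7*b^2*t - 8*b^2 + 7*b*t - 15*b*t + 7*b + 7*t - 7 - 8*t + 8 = -7*b^3 + b^2*(-7*t - 1) + b*(7 - 8*t) - t + 1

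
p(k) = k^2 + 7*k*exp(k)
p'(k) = 7*k*exp(k) + 2*k + 7*exp(k)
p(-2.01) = 2.15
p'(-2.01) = -4.97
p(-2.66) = 5.77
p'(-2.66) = -6.13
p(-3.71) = 13.13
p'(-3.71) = -7.88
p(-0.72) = -1.93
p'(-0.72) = -0.49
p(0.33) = 3.32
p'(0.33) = 13.61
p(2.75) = 308.68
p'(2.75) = 416.12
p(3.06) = 466.20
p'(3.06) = 612.25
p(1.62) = 59.93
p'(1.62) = 95.91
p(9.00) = 510575.29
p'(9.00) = 567233.87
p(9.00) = 510575.29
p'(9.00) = 567233.87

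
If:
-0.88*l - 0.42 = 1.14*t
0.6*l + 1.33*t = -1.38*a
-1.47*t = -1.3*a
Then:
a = 0.15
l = -0.65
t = 0.14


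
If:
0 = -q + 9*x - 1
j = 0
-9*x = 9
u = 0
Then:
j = 0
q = -10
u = 0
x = -1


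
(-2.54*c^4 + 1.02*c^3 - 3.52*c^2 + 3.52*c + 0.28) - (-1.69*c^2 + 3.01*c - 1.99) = -2.54*c^4 + 1.02*c^3 - 1.83*c^2 + 0.51*c + 2.27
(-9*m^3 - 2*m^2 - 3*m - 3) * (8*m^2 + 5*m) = -72*m^5 - 61*m^4 - 34*m^3 - 39*m^2 - 15*m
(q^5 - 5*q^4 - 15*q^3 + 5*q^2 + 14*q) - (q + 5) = q^5 - 5*q^4 - 15*q^3 + 5*q^2 + 13*q - 5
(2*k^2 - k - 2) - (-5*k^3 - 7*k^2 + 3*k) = 5*k^3 + 9*k^2 - 4*k - 2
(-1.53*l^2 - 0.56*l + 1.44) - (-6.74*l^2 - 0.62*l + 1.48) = 5.21*l^2 + 0.0599999999999999*l - 0.04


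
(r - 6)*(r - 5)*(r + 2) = r^3 - 9*r^2 + 8*r + 60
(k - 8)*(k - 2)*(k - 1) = k^3 - 11*k^2 + 26*k - 16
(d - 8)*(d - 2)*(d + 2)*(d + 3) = d^4 - 5*d^3 - 28*d^2 + 20*d + 96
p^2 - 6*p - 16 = (p - 8)*(p + 2)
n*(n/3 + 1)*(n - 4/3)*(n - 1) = n^4/3 + 2*n^3/9 - 17*n^2/9 + 4*n/3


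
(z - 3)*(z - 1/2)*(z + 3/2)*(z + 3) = z^4 + z^3 - 39*z^2/4 - 9*z + 27/4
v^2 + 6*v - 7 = (v - 1)*(v + 7)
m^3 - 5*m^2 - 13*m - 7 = (m - 7)*(m + 1)^2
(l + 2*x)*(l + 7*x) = l^2 + 9*l*x + 14*x^2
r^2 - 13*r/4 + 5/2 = (r - 2)*(r - 5/4)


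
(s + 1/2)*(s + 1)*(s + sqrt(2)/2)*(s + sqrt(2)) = s^4 + 3*s^3/2 + 3*sqrt(2)*s^3/2 + 3*s^2/2 + 9*sqrt(2)*s^2/4 + 3*sqrt(2)*s/4 + 3*s/2 + 1/2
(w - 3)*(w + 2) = w^2 - w - 6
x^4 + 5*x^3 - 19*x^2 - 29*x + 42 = (x - 3)*(x - 1)*(x + 2)*(x + 7)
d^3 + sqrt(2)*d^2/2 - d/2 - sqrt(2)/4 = (d - sqrt(2)/2)*(d + sqrt(2)/2)^2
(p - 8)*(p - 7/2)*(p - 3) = p^3 - 29*p^2/2 + 125*p/2 - 84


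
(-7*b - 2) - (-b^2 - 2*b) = b^2 - 5*b - 2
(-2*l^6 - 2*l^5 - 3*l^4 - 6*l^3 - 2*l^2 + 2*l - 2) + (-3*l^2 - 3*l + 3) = -2*l^6 - 2*l^5 - 3*l^4 - 6*l^3 - 5*l^2 - l + 1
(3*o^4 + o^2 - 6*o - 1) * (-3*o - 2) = -9*o^5 - 6*o^4 - 3*o^3 + 16*o^2 + 15*o + 2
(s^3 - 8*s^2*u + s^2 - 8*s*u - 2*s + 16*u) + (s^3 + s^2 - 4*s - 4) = 2*s^3 - 8*s^2*u + 2*s^2 - 8*s*u - 6*s + 16*u - 4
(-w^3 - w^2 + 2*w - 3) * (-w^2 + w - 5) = w^5 + 2*w^3 + 10*w^2 - 13*w + 15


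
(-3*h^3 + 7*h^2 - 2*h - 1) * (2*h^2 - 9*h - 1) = -6*h^5 + 41*h^4 - 64*h^3 + 9*h^2 + 11*h + 1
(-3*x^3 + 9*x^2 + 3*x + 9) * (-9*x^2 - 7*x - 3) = 27*x^5 - 60*x^4 - 81*x^3 - 129*x^2 - 72*x - 27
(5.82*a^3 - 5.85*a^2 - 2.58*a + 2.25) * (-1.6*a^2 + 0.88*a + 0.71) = -9.312*a^5 + 14.4816*a^4 + 3.1122*a^3 - 10.0239*a^2 + 0.1482*a + 1.5975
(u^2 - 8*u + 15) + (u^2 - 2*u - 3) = 2*u^2 - 10*u + 12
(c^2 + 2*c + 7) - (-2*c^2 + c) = 3*c^2 + c + 7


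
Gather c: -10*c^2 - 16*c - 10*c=-10*c^2 - 26*c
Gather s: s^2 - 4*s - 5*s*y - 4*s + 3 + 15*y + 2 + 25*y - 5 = s^2 + s*(-5*y - 8) + 40*y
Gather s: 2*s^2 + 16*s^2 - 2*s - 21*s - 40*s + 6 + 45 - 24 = 18*s^2 - 63*s + 27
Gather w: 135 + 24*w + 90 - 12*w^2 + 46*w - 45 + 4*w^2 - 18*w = -8*w^2 + 52*w + 180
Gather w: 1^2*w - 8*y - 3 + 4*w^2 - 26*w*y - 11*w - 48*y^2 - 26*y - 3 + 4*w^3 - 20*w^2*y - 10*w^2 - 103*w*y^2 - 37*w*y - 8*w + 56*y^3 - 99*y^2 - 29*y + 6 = 4*w^3 + w^2*(-20*y - 6) + w*(-103*y^2 - 63*y - 18) + 56*y^3 - 147*y^2 - 63*y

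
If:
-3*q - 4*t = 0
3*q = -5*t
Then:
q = 0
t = 0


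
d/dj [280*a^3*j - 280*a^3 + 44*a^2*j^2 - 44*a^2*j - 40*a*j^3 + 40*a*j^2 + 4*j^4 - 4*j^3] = 280*a^3 + 88*a^2*j - 44*a^2 - 120*a*j^2 + 80*a*j + 16*j^3 - 12*j^2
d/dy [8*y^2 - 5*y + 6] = 16*y - 5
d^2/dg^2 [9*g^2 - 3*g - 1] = 18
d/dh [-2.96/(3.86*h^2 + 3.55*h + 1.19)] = (22.8512*h + 10.508)/(3.86*h^2 + 3.55*h + 1.19)^2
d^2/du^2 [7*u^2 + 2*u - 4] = 14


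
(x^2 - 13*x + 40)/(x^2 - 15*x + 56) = (x - 5)/(x - 7)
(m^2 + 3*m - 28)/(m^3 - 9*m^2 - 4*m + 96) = (m + 7)/(m^2 - 5*m - 24)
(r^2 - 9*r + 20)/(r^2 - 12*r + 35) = (r - 4)/(r - 7)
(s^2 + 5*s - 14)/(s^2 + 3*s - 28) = (s - 2)/(s - 4)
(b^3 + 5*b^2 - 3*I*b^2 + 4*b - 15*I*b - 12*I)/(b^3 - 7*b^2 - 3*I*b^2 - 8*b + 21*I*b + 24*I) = (b + 4)/(b - 8)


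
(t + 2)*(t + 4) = t^2 + 6*t + 8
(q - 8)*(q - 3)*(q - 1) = q^3 - 12*q^2 + 35*q - 24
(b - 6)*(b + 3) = b^2 - 3*b - 18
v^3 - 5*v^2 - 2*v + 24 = (v - 4)*(v - 3)*(v + 2)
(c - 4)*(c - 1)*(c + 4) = c^3 - c^2 - 16*c + 16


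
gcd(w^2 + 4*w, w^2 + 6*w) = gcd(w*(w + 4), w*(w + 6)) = w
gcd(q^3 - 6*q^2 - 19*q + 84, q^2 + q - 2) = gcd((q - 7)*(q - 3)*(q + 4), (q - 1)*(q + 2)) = 1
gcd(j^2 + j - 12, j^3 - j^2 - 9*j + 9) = j - 3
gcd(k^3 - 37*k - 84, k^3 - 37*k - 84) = k^3 - 37*k - 84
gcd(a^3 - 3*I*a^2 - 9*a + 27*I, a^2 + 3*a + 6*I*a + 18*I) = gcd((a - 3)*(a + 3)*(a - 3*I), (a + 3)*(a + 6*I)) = a + 3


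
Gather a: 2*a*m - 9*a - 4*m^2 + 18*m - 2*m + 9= a*(2*m - 9) - 4*m^2 + 16*m + 9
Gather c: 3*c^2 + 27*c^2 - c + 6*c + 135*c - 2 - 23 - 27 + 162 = 30*c^2 + 140*c + 110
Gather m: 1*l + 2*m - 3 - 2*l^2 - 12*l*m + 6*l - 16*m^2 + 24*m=-2*l^2 + 7*l - 16*m^2 + m*(26 - 12*l) - 3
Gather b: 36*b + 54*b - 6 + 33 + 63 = 90*b + 90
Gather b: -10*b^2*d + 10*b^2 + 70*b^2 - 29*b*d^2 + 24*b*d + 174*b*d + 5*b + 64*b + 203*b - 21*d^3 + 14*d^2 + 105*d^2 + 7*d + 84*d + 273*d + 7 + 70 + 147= b^2*(80 - 10*d) + b*(-29*d^2 + 198*d + 272) - 21*d^3 + 119*d^2 + 364*d + 224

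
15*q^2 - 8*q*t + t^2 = (-5*q + t)*(-3*q + t)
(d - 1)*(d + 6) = d^2 + 5*d - 6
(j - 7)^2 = j^2 - 14*j + 49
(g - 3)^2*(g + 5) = g^3 - g^2 - 21*g + 45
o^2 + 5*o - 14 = (o - 2)*(o + 7)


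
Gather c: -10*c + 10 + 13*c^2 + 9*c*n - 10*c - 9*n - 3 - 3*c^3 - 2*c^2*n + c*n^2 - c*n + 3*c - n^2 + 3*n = -3*c^3 + c^2*(13 - 2*n) + c*(n^2 + 8*n - 17) - n^2 - 6*n + 7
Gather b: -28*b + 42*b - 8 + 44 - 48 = 14*b - 12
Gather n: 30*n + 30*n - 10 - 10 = 60*n - 20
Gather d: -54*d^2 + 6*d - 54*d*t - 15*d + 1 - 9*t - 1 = -54*d^2 + d*(-54*t - 9) - 9*t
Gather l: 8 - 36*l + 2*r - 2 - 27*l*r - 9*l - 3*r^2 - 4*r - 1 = l*(-27*r - 45) - 3*r^2 - 2*r + 5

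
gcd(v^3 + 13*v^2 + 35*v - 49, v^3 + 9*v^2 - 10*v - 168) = v + 7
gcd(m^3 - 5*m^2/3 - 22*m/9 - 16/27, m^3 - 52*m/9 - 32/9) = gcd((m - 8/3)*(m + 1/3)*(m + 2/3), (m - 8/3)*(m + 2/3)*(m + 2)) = m^2 - 2*m - 16/9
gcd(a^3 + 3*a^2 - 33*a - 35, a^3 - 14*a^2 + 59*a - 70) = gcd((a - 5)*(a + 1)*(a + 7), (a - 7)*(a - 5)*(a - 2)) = a - 5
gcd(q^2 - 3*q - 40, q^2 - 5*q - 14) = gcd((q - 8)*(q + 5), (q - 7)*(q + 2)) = 1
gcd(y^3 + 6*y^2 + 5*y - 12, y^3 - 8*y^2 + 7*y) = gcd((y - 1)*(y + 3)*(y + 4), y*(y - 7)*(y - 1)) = y - 1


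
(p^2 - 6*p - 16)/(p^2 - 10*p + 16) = (p + 2)/(p - 2)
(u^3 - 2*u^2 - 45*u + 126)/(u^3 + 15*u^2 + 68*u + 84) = (u^2 - 9*u + 18)/(u^2 + 8*u + 12)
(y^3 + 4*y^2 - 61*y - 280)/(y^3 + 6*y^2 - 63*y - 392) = (y + 5)/(y + 7)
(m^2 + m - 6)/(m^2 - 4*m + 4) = (m + 3)/(m - 2)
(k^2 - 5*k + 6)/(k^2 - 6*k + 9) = (k - 2)/(k - 3)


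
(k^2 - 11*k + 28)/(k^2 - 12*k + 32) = (k - 7)/(k - 8)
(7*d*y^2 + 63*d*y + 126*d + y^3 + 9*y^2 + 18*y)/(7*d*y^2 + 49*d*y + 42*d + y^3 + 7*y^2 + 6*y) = (y + 3)/(y + 1)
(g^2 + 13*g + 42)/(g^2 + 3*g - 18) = (g + 7)/(g - 3)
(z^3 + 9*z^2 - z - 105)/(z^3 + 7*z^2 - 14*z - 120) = (z^2 + 4*z - 21)/(z^2 + 2*z - 24)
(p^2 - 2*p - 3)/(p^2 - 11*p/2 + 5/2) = 2*(p^2 - 2*p - 3)/(2*p^2 - 11*p + 5)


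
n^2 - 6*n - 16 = (n - 8)*(n + 2)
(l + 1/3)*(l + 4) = l^2 + 13*l/3 + 4/3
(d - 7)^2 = d^2 - 14*d + 49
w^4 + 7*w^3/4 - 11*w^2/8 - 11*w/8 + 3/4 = (w - 3/4)*(w - 1/2)*(w + 1)*(w + 2)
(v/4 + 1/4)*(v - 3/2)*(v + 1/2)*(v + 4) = v^4/4 + v^3 - 7*v^2/16 - 31*v/16 - 3/4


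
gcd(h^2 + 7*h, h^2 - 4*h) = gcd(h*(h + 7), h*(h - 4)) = h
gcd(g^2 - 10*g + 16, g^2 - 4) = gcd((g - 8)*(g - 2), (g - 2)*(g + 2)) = g - 2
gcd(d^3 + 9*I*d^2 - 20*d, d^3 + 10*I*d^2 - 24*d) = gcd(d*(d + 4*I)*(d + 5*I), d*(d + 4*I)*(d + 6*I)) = d^2 + 4*I*d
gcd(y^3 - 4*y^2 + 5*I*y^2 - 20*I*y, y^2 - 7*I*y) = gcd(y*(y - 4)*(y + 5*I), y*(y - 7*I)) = y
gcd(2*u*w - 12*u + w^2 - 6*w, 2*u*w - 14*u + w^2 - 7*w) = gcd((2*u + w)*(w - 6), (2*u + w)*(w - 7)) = 2*u + w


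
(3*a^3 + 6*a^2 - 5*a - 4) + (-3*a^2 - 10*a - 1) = 3*a^3 + 3*a^2 - 15*a - 5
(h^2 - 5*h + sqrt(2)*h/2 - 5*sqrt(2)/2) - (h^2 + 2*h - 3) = -7*h + sqrt(2)*h/2 - 5*sqrt(2)/2 + 3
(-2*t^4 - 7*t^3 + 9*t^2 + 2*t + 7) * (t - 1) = -2*t^5 - 5*t^4 + 16*t^3 - 7*t^2 + 5*t - 7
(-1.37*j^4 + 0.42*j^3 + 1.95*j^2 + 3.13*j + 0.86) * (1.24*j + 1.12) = -1.6988*j^5 - 1.0136*j^4 + 2.8884*j^3 + 6.0652*j^2 + 4.572*j + 0.9632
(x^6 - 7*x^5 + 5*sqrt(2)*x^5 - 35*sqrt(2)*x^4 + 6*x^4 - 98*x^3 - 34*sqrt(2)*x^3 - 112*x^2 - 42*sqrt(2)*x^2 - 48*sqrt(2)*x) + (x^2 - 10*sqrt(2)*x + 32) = x^6 - 7*x^5 + 5*sqrt(2)*x^5 - 35*sqrt(2)*x^4 + 6*x^4 - 98*x^3 - 34*sqrt(2)*x^3 - 111*x^2 - 42*sqrt(2)*x^2 - 58*sqrt(2)*x + 32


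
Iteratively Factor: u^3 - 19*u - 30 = (u + 2)*(u^2 - 2*u - 15) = (u + 2)*(u + 3)*(u - 5)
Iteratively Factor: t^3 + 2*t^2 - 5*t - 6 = (t + 1)*(t^2 + t - 6) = (t - 2)*(t + 1)*(t + 3)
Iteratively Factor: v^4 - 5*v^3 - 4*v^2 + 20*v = (v)*(v^3 - 5*v^2 - 4*v + 20) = v*(v + 2)*(v^2 - 7*v + 10) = v*(v - 5)*(v + 2)*(v - 2)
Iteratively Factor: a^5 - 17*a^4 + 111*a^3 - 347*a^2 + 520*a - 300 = (a - 2)*(a^4 - 15*a^3 + 81*a^2 - 185*a + 150) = (a - 5)*(a - 2)*(a^3 - 10*a^2 + 31*a - 30) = (a - 5)*(a - 2)^2*(a^2 - 8*a + 15) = (a - 5)*(a - 3)*(a - 2)^2*(a - 5)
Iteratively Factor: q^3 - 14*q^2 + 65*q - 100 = (q - 5)*(q^2 - 9*q + 20) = (q - 5)*(q - 4)*(q - 5)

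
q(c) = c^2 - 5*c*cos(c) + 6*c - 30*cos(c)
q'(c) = 5*c*sin(c) + 2*c + 30*sin(c) - 5*cos(c) + 6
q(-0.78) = -22.63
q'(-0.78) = -17.47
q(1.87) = 26.32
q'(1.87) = 48.82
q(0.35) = -27.60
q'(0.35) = 12.89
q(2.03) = 34.10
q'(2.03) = 48.27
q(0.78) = -18.81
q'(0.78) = 27.85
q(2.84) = 67.31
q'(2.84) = 29.58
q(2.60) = 59.21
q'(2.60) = 37.65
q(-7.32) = 13.02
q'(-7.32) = -5.50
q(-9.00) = 13.33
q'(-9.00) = -1.26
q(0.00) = -30.00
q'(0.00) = 1.00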